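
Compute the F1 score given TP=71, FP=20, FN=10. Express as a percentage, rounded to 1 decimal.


Precision = TP / (TP + FP) = 71 / 91 = 0.7802
Recall = TP / (TP + FN) = 71 / 81 = 0.8765
F1 = 2 * P * R / (P + R)
= 2 * 0.7802 * 0.8765 / (0.7802 + 0.8765)
= 1.3678 / 1.6568
= 0.8256
As percentage: 82.6%

82.6


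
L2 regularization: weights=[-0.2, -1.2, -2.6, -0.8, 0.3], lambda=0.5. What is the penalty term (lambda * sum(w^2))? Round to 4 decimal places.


Squaring each weight:
(-0.2)^2 = 0.04
(-1.2)^2 = 1.44
(-2.6)^2 = 6.76
(-0.8)^2 = 0.64
0.3^2 = 0.09
Sum of squares = 8.97
Penalty = 0.5 * 8.97 = 4.4850

4.4850


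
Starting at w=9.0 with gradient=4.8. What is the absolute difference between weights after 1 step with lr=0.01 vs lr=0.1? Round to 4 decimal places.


With lr=0.01: w_new = 9.0 - 0.01 * 4.8 = 8.952
With lr=0.1: w_new = 9.0 - 0.1 * 4.8 = 8.52
Absolute difference = |8.952 - 8.52|
= 0.4320

0.4320


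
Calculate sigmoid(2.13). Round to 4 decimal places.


sigmoid(z) = 1 / (1 + exp(-z))
exp(-(2.13)) = exp(-2.13) = 0.1188
1 + 0.1188 = 1.1188
1 / 1.1188 = 0.8938

0.8938


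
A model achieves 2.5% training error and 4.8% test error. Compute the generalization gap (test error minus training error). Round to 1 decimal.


Generalization gap = test_error - train_error
= 4.8 - 2.5
= 2.3%
A moderate gap.

2.3


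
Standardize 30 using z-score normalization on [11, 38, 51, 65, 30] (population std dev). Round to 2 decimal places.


Mean = (11 + 38 + 51 + 65 + 30) / 5 = 39.0
Variance = sum((x_i - mean)^2) / n = 337.2
Std = sqrt(337.2) = 18.363
Z = (x - mean) / std
= (30 - 39.0) / 18.363
= -9.0 / 18.363
= -0.49

-0.49


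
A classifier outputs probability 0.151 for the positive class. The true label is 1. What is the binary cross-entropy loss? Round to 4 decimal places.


For y=1: Loss = -log(p)
= -log(0.151)
= -(-1.8905)
= 1.8905

1.8905


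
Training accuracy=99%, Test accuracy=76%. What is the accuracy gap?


Gap = train_accuracy - test_accuracy
= 99 - 76
= 23%
This large gap strongly indicates overfitting.

23


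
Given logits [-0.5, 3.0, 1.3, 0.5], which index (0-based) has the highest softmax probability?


Softmax is a monotonic transformation, so it preserves the argmax.
We need to find the index of the maximum logit.
Index 0: -0.5
Index 1: 3.0
Index 2: 1.3
Index 3: 0.5
Maximum logit = 3.0 at index 1

1


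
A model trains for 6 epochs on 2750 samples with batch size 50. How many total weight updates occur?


Iterations per epoch = 2750 / 50 = 55
Total updates = iterations_per_epoch * epochs
= 55 * 6
= 330

330


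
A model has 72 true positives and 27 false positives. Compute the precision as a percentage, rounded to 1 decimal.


Precision = TP / (TP + FP) * 100
= 72 / (72 + 27)
= 72 / 99
= 0.7273
= 72.7%

72.7


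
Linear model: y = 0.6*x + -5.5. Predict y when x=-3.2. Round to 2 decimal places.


y = 0.6 * -3.2 + (-5.5)
= -1.92 + (-5.5)
= -7.42

-7.42


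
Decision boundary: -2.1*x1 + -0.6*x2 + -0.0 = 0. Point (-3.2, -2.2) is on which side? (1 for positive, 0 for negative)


Compute -2.1 * -3.2 + -0.6 * -2.2 + -0.0
= 6.72 + 1.32 + -0.0
= 8.04
Since 8.04 >= 0, the point is on the positive side.

1


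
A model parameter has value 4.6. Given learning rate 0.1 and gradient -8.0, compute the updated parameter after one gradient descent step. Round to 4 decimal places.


w_new = w_old - lr * gradient
= 4.6 - 0.1 * -8.0
= 4.6 - (-0.8)
= 5.4000

5.4000


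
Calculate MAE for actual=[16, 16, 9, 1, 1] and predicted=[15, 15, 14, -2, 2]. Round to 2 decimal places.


Absolute errors: [1, 1, 5, 3, 1]
Sum of absolute errors = 11
MAE = 11 / 5 = 2.20

2.20


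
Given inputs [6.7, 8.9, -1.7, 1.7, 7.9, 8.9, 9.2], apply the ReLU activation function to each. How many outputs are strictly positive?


ReLU(x) = max(0, x) for each element:
ReLU(6.7) = 6.7
ReLU(8.9) = 8.9
ReLU(-1.7) = 0
ReLU(1.7) = 1.7
ReLU(7.9) = 7.9
ReLU(8.9) = 8.9
ReLU(9.2) = 9.2
Active neurons (>0): 6

6


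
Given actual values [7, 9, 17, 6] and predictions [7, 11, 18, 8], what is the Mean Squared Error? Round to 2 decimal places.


Differences: [0, -2, -1, -2]
Squared errors: [0, 4, 1, 4]
Sum of squared errors = 9
MSE = 9 / 4 = 2.25

2.25


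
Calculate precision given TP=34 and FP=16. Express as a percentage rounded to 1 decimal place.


Precision = TP / (TP + FP) * 100
= 34 / (34 + 16)
= 34 / 50
= 0.68
= 68.0%

68.0


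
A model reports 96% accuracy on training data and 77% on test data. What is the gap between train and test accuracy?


Gap = train_accuracy - test_accuracy
= 96 - 77
= 19%
This gap suggests the model is overfitting.

19


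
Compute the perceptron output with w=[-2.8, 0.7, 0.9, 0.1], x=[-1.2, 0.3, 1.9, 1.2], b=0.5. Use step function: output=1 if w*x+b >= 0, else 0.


z = w . x + b
= -2.8*-1.2 + 0.7*0.3 + 0.9*1.9 + 0.1*1.2 + 0.5
= 3.36 + 0.21 + 1.71 + 0.12 + 0.5
= 5.4 + 0.5
= 5.9
Since z = 5.9 >= 0, output = 1

1


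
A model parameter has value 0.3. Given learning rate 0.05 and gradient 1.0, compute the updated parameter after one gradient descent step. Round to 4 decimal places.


w_new = w_old - lr * gradient
= 0.3 - 0.05 * 1.0
= 0.3 - (0.05)
= 0.2500

0.2500


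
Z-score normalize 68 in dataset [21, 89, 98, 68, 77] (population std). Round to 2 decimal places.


Mean = (21 + 89 + 98 + 68 + 77) / 5 = 70.6
Variance = sum((x_i - mean)^2) / n = 719.44
Std = sqrt(719.44) = 26.8224
Z = (x - mean) / std
= (68 - 70.6) / 26.8224
= -2.6 / 26.8224
= -0.10

-0.10


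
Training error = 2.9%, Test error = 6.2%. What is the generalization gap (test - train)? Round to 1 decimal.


Generalization gap = test_error - train_error
= 6.2 - 2.9
= 3.3%
A moderate gap.

3.3


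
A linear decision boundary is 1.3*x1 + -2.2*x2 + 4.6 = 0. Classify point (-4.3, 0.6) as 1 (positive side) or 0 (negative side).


Compute 1.3 * -4.3 + -2.2 * 0.6 + 4.6
= -5.59 + -1.32 + 4.6
= -2.31
Since -2.31 < 0, the point is on the negative side.

0


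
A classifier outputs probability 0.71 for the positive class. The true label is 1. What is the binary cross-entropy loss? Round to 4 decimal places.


For y=1: Loss = -log(p)
= -log(0.71)
= -(-0.3425)
= 0.3425

0.3425


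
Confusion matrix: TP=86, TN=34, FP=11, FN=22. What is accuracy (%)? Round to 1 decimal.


Accuracy = (TP + TN) / (TP + TN + FP + FN) * 100
= (86 + 34) / (86 + 34 + 11 + 22)
= 120 / 153
= 0.7843
= 78.4%

78.4


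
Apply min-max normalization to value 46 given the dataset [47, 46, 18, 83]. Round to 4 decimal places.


Min = 18, Max = 83
Range = 83 - 18 = 65
Scaled = (x - min) / (max - min)
= (46 - 18) / 65
= 28 / 65
= 0.4308

0.4308


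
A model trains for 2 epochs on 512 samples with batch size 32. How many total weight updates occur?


Iterations per epoch = 512 / 32 = 16
Total updates = iterations_per_epoch * epochs
= 16 * 2
= 32

32


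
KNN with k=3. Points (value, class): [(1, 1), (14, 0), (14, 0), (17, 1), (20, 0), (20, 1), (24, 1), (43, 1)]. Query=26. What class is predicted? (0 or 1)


Distances from query 26:
Point 24 (class 1): distance = 2
Point 20 (class 0): distance = 6
Point 20 (class 1): distance = 6
K=3 nearest neighbors: classes = [1, 0, 1]
Votes for class 1: 2 / 3
Majority vote => class 1

1


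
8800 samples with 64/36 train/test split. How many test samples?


Train samples = 8800 * 64% = 5632
Test samples = 8800 - 5632
= 3168

3168


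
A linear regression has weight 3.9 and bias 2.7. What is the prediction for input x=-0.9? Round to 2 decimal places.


y = 3.9 * -0.9 + (2.7)
= -3.51 + (2.7)
= -0.81

-0.81


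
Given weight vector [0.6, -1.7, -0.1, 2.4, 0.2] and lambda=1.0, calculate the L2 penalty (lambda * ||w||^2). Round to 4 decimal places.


Squaring each weight:
0.6^2 = 0.36
(-1.7)^2 = 2.89
(-0.1)^2 = 0.01
2.4^2 = 5.76
0.2^2 = 0.04
Sum of squares = 9.06
Penalty = 1.0 * 9.06 = 9.0600

9.0600


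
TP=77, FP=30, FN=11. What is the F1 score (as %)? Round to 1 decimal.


Precision = TP / (TP + FP) = 77 / 107 = 0.7196
Recall = TP / (TP + FN) = 77 / 88 = 0.875
F1 = 2 * P * R / (P + R)
= 2 * 0.7196 * 0.875 / (0.7196 + 0.875)
= 1.2593 / 1.5946
= 0.7897
As percentage: 79.0%

79.0


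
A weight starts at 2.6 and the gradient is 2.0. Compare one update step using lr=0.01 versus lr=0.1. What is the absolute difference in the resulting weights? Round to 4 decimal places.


With lr=0.01: w_new = 2.6 - 0.01 * 2.0 = 2.58
With lr=0.1: w_new = 2.6 - 0.1 * 2.0 = 2.4
Absolute difference = |2.58 - 2.4|
= 0.1800

0.1800


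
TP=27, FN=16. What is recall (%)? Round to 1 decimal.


Recall = TP / (TP + FN) * 100
= 27 / (27 + 16)
= 27 / 43
= 0.6279
= 62.8%

62.8


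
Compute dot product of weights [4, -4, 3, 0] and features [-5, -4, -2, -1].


Element-wise products:
4 * -5 = -20
-4 * -4 = 16
3 * -2 = -6
0 * -1 = 0
Sum = -20 + 16 + -6 + 0
= -10

-10


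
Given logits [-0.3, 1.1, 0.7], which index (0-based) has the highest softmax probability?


Softmax is a monotonic transformation, so it preserves the argmax.
We need to find the index of the maximum logit.
Index 0: -0.3
Index 1: 1.1
Index 2: 0.7
Maximum logit = 1.1 at index 1

1


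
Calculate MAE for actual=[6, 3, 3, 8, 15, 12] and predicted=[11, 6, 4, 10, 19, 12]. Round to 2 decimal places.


Absolute errors: [5, 3, 1, 2, 4, 0]
Sum of absolute errors = 15
MAE = 15 / 6 = 2.50

2.50


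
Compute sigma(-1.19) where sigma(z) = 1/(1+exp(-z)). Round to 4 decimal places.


sigmoid(z) = 1 / (1 + exp(-z))
exp(-(-1.19)) = exp(1.19) = 3.2871
1 + 3.2871 = 4.2871
1 / 4.2871 = 0.2333

0.2333


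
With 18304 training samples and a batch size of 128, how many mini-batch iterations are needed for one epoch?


Iterations per epoch = dataset_size / batch_size
= 18304 / 128
= 143

143


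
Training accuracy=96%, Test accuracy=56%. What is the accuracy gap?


Gap = train_accuracy - test_accuracy
= 96 - 56
= 40%
This large gap strongly indicates overfitting.

40


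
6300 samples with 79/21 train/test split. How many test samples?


Train samples = 6300 * 79% = 4977
Test samples = 6300 - 4977
= 1323

1323


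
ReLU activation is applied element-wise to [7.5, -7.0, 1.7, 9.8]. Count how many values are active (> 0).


ReLU(x) = max(0, x) for each element:
ReLU(7.5) = 7.5
ReLU(-7.0) = 0
ReLU(1.7) = 1.7
ReLU(9.8) = 9.8
Active neurons (>0): 3

3


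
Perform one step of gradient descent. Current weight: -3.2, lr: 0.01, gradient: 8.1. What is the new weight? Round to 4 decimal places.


w_new = w_old - lr * gradient
= -3.2 - 0.01 * 8.1
= -3.2 - (0.081)
= -3.2810

-3.2810


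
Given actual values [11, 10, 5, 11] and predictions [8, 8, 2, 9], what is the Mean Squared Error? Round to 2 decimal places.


Differences: [3, 2, 3, 2]
Squared errors: [9, 4, 9, 4]
Sum of squared errors = 26
MSE = 26 / 4 = 6.50

6.50


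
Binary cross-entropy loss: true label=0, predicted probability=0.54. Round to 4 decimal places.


For y=0: Loss = -log(1-p)
= -log(1 - 0.54)
= -log(0.46)
= -(-0.7765)
= 0.7765

0.7765


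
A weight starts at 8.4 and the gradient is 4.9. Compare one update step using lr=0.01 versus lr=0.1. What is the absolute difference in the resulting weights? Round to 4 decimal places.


With lr=0.01: w_new = 8.4 - 0.01 * 4.9 = 8.351
With lr=0.1: w_new = 8.4 - 0.1 * 4.9 = 7.91
Absolute difference = |8.351 - 7.91|
= 0.4410

0.4410


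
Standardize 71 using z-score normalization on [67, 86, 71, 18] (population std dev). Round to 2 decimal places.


Mean = (67 + 86 + 71 + 18) / 4 = 60.5
Variance = sum((x_i - mean)^2) / n = 652.25
Std = sqrt(652.25) = 25.5392
Z = (x - mean) / std
= (71 - 60.5) / 25.5392
= 10.5 / 25.5392
= 0.41

0.41


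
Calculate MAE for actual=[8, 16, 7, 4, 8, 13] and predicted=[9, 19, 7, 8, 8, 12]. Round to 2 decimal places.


Absolute errors: [1, 3, 0, 4, 0, 1]
Sum of absolute errors = 9
MAE = 9 / 6 = 1.50

1.50


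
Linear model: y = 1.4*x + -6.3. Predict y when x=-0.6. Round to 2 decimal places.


y = 1.4 * -0.6 + (-6.3)
= -0.84 + (-6.3)
= -7.14

-7.14


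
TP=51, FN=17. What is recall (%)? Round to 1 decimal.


Recall = TP / (TP + FN) * 100
= 51 / (51 + 17)
= 51 / 68
= 0.75
= 75.0%

75.0


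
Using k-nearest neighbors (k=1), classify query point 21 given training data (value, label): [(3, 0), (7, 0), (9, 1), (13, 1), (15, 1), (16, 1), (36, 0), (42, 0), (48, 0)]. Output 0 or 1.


Distances from query 21:
Point 16 (class 1): distance = 5
K=1 nearest neighbors: classes = [1]
Votes for class 1: 1 / 1
Majority vote => class 1

1


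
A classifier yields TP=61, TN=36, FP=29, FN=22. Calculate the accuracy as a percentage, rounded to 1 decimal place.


Accuracy = (TP + TN) / (TP + TN + FP + FN) * 100
= (61 + 36) / (61 + 36 + 29 + 22)
= 97 / 148
= 0.6554
= 65.5%

65.5


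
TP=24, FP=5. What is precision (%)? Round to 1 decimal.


Precision = TP / (TP + FP) * 100
= 24 / (24 + 5)
= 24 / 29
= 0.8276
= 82.8%

82.8


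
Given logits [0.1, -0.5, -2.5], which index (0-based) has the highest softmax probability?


Softmax is a monotonic transformation, so it preserves the argmax.
We need to find the index of the maximum logit.
Index 0: 0.1
Index 1: -0.5
Index 2: -2.5
Maximum logit = 0.1 at index 0

0


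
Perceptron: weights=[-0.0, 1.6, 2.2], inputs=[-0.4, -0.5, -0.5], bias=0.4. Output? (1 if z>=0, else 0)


z = w . x + b
= -0.0*-0.4 + 1.6*-0.5 + 2.2*-0.5 + 0.4
= 0.0 + -0.8 + -1.1 + 0.4
= -1.9 + 0.4
= -1.5
Since z = -1.5 < 0, output = 0

0


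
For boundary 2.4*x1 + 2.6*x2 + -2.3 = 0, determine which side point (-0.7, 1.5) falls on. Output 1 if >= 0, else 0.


Compute 2.4 * -0.7 + 2.6 * 1.5 + -2.3
= -1.68 + 3.9 + -2.3
= -0.08
Since -0.08 < 0, the point is on the negative side.

0


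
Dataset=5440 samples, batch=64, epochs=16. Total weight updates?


Iterations per epoch = 5440 / 64 = 85
Total updates = iterations_per_epoch * epochs
= 85 * 16
= 1360

1360


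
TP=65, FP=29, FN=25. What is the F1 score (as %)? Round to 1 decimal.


Precision = TP / (TP + FP) = 65 / 94 = 0.6915
Recall = TP / (TP + FN) = 65 / 90 = 0.7222
F1 = 2 * P * R / (P + R)
= 2 * 0.6915 * 0.7222 / (0.6915 + 0.7222)
= 0.9988 / 1.4137
= 0.7065
As percentage: 70.7%

70.7


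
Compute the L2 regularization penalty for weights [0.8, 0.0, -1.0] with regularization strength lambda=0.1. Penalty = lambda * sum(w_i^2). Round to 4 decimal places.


Squaring each weight:
0.8^2 = 0.64
0.0^2 = 0.0
(-1.0)^2 = 1.0
Sum of squares = 1.64
Penalty = 0.1 * 1.64 = 0.1640

0.1640


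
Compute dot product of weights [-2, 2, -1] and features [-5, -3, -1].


Element-wise products:
-2 * -5 = 10
2 * -3 = -6
-1 * -1 = 1
Sum = 10 + -6 + 1
= 5

5


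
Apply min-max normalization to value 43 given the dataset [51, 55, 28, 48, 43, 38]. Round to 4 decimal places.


Min = 28, Max = 55
Range = 55 - 28 = 27
Scaled = (x - min) / (max - min)
= (43 - 28) / 27
= 15 / 27
= 0.5556

0.5556


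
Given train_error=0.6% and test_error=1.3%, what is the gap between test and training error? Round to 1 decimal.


Generalization gap = test_error - train_error
= 1.3 - 0.6
= 0.7%
A small gap suggests good generalization.

0.7


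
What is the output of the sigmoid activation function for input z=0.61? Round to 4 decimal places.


sigmoid(z) = 1 / (1 + exp(-z))
exp(-(0.61)) = exp(-0.61) = 0.5434
1 + 0.5434 = 1.5434
1 / 1.5434 = 0.6479

0.6479


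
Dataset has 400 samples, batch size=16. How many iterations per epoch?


Iterations per epoch = dataset_size / batch_size
= 400 / 16
= 25

25


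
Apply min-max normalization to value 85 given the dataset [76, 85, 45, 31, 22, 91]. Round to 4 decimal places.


Min = 22, Max = 91
Range = 91 - 22 = 69
Scaled = (x - min) / (max - min)
= (85 - 22) / 69
= 63 / 69
= 0.9130

0.9130


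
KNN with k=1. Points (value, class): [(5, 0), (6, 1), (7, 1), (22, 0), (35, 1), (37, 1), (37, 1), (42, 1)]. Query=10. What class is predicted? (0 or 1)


Distances from query 10:
Point 7 (class 1): distance = 3
K=1 nearest neighbors: classes = [1]
Votes for class 1: 1 / 1
Majority vote => class 1

1


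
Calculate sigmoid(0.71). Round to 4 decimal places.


sigmoid(z) = 1 / (1 + exp(-z))
exp(-(0.71)) = exp(-0.71) = 0.4916
1 + 0.4916 = 1.4916
1 / 1.4916 = 0.6704

0.6704


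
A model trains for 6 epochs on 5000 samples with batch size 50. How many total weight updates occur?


Iterations per epoch = 5000 / 50 = 100
Total updates = iterations_per_epoch * epochs
= 100 * 6
= 600

600


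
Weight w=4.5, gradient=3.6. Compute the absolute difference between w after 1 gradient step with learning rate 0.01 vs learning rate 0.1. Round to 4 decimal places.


With lr=0.01: w_new = 4.5 - 0.01 * 3.6 = 4.464
With lr=0.1: w_new = 4.5 - 0.1 * 3.6 = 4.14
Absolute difference = |4.464 - 4.14|
= 0.3240

0.3240


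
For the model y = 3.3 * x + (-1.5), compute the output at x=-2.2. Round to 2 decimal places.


y = 3.3 * -2.2 + (-1.5)
= -7.26 + (-1.5)
= -8.76

-8.76


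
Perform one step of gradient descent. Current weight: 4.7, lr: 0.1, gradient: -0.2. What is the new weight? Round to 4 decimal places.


w_new = w_old - lr * gradient
= 4.7 - 0.1 * -0.2
= 4.7 - (-0.02)
= 4.7200

4.7200


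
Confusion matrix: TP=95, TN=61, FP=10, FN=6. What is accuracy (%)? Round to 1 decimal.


Accuracy = (TP + TN) / (TP + TN + FP + FN) * 100
= (95 + 61) / (95 + 61 + 10 + 6)
= 156 / 172
= 0.907
= 90.7%

90.7


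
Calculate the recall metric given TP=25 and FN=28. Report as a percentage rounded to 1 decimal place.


Recall = TP / (TP + FN) * 100
= 25 / (25 + 28)
= 25 / 53
= 0.4717
= 47.2%

47.2


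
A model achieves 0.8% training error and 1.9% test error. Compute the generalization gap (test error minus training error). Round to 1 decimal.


Generalization gap = test_error - train_error
= 1.9 - 0.8
= 1.1%
A small gap suggests good generalization.

1.1


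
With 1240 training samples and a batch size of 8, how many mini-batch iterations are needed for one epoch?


Iterations per epoch = dataset_size / batch_size
= 1240 / 8
= 155

155


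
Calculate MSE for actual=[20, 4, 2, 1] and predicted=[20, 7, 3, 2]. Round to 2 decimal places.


Differences: [0, -3, -1, -1]
Squared errors: [0, 9, 1, 1]
Sum of squared errors = 11
MSE = 11 / 4 = 2.75

2.75


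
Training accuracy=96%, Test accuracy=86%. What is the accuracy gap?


Gap = train_accuracy - test_accuracy
= 96 - 86
= 10%
This moderate gap may indicate mild overfitting.

10


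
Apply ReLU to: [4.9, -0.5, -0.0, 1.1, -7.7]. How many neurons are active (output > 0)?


ReLU(x) = max(0, x) for each element:
ReLU(4.9) = 4.9
ReLU(-0.5) = 0
ReLU(-0.0) = 0
ReLU(1.1) = 1.1
ReLU(-7.7) = 0
Active neurons (>0): 2

2


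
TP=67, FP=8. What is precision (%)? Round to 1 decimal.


Precision = TP / (TP + FP) * 100
= 67 / (67 + 8)
= 67 / 75
= 0.8933
= 89.3%

89.3


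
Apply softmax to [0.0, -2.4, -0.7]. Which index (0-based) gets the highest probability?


Softmax is a monotonic transformation, so it preserves the argmax.
We need to find the index of the maximum logit.
Index 0: 0.0
Index 1: -2.4
Index 2: -0.7
Maximum logit = 0.0 at index 0

0


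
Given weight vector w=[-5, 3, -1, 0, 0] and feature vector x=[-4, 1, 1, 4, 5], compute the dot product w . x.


Element-wise products:
-5 * -4 = 20
3 * 1 = 3
-1 * 1 = -1
0 * 4 = 0
0 * 5 = 0
Sum = 20 + 3 + -1 + 0 + 0
= 22

22


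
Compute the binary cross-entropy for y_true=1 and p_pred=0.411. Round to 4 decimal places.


For y=1: Loss = -log(p)
= -log(0.411)
= -(-0.8892)
= 0.8892

0.8892


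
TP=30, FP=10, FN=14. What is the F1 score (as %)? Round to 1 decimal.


Precision = TP / (TP + FP) = 30 / 40 = 0.75
Recall = TP / (TP + FN) = 30 / 44 = 0.6818
F1 = 2 * P * R / (P + R)
= 2 * 0.75 * 0.6818 / (0.75 + 0.6818)
= 1.0227 / 1.4318
= 0.7143
As percentage: 71.4%

71.4


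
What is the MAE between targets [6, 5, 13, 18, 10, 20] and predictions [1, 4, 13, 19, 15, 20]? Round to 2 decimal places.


Absolute errors: [5, 1, 0, 1, 5, 0]
Sum of absolute errors = 12
MAE = 12 / 6 = 2.00

2.00


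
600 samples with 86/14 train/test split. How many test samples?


Train samples = 600 * 86% = 516
Test samples = 600 - 516
= 84

84


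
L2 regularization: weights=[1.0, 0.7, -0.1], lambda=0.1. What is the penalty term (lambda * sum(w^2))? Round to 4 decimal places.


Squaring each weight:
1.0^2 = 1.0
0.7^2 = 0.49
(-0.1)^2 = 0.01
Sum of squares = 1.5
Penalty = 0.1 * 1.5 = 0.1500

0.1500


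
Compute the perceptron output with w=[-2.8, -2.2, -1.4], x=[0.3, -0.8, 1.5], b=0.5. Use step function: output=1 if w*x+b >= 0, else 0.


z = w . x + b
= -2.8*0.3 + -2.2*-0.8 + -1.4*1.5 + 0.5
= -0.84 + 1.76 + -2.1 + 0.5
= -1.18 + 0.5
= -0.68
Since z = -0.68 < 0, output = 0

0


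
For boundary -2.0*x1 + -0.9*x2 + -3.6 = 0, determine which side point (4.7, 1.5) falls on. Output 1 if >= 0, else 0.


Compute -2.0 * 4.7 + -0.9 * 1.5 + -3.6
= -9.4 + -1.35 + -3.6
= -14.35
Since -14.35 < 0, the point is on the negative side.

0


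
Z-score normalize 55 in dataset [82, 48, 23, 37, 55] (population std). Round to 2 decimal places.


Mean = (82 + 48 + 23 + 37 + 55) / 5 = 49.0
Variance = sum((x_i - mean)^2) / n = 389.2
Std = sqrt(389.2) = 19.7282
Z = (x - mean) / std
= (55 - 49.0) / 19.7282
= 6.0 / 19.7282
= 0.30

0.30


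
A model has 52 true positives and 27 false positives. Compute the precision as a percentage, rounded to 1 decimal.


Precision = TP / (TP + FP) * 100
= 52 / (52 + 27)
= 52 / 79
= 0.6582
= 65.8%

65.8


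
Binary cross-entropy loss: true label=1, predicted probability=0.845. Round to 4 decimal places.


For y=1: Loss = -log(p)
= -log(0.845)
= -(-0.1684)
= 0.1684

0.1684


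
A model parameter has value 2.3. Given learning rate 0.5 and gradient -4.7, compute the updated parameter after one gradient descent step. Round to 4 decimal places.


w_new = w_old - lr * gradient
= 2.3 - 0.5 * -4.7
= 2.3 - (-2.35)
= 4.6500

4.6500


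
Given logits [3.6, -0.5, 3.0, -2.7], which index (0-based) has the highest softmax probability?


Softmax is a monotonic transformation, so it preserves the argmax.
We need to find the index of the maximum logit.
Index 0: 3.6
Index 1: -0.5
Index 2: 3.0
Index 3: -2.7
Maximum logit = 3.6 at index 0

0


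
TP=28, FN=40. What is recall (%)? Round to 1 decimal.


Recall = TP / (TP + FN) * 100
= 28 / (28 + 40)
= 28 / 68
= 0.4118
= 41.2%

41.2


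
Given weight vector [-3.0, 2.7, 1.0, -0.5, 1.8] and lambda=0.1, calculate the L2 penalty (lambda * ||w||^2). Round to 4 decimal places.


Squaring each weight:
(-3.0)^2 = 9.0
2.7^2 = 7.29
1.0^2 = 1.0
(-0.5)^2 = 0.25
1.8^2 = 3.24
Sum of squares = 20.78
Penalty = 0.1 * 20.78 = 2.0780

2.0780


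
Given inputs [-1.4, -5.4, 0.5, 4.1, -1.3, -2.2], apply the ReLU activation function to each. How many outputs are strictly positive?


ReLU(x) = max(0, x) for each element:
ReLU(-1.4) = 0
ReLU(-5.4) = 0
ReLU(0.5) = 0.5
ReLU(4.1) = 4.1
ReLU(-1.3) = 0
ReLU(-2.2) = 0
Active neurons (>0): 2

2


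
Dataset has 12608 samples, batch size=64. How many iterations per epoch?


Iterations per epoch = dataset_size / batch_size
= 12608 / 64
= 197

197


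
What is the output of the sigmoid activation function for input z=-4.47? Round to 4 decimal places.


sigmoid(z) = 1 / (1 + exp(-z))
exp(-(-4.47)) = exp(4.47) = 87.3567
1 + 87.3567 = 88.3567
1 / 88.3567 = 0.0113

0.0113


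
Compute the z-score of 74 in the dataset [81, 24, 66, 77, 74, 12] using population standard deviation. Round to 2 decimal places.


Mean = (81 + 24 + 66 + 77 + 74 + 12) / 6 = 55.6667
Variance = sum((x_i - mean)^2) / n = 741.5556
Std = sqrt(741.5556) = 27.2315
Z = (x - mean) / std
= (74 - 55.6667) / 27.2315
= 18.3333 / 27.2315
= 0.67

0.67


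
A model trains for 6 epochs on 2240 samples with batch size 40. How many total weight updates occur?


Iterations per epoch = 2240 / 40 = 56
Total updates = iterations_per_epoch * epochs
= 56 * 6
= 336

336


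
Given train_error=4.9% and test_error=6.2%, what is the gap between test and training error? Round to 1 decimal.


Generalization gap = test_error - train_error
= 6.2 - 4.9
= 1.3%
A small gap suggests good generalization.

1.3


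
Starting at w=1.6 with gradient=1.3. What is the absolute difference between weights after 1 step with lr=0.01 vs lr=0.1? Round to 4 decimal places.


With lr=0.01: w_new = 1.6 - 0.01 * 1.3 = 1.587
With lr=0.1: w_new = 1.6 - 0.1 * 1.3 = 1.47
Absolute difference = |1.587 - 1.47|
= 0.1170

0.1170


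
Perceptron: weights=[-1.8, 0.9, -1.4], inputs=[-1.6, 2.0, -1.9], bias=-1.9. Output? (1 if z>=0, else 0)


z = w . x + b
= -1.8*-1.6 + 0.9*2.0 + -1.4*-1.9 + -1.9
= 2.88 + 1.8 + 2.66 + -1.9
= 7.34 + -1.9
= 5.44
Since z = 5.44 >= 0, output = 1

1


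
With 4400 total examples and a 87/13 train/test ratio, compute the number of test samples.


Train samples = 4400 * 87% = 3828
Test samples = 4400 - 3828
= 572

572


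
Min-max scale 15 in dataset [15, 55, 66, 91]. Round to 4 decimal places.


Min = 15, Max = 91
Range = 91 - 15 = 76
Scaled = (x - min) / (max - min)
= (15 - 15) / 76
= 0 / 76
= 0.0000

0.0000


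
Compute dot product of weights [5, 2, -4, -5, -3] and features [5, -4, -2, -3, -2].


Element-wise products:
5 * 5 = 25
2 * -4 = -8
-4 * -2 = 8
-5 * -3 = 15
-3 * -2 = 6
Sum = 25 + -8 + 8 + 15 + 6
= 46

46


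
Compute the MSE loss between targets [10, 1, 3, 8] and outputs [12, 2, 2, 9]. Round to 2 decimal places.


Differences: [-2, -1, 1, -1]
Squared errors: [4, 1, 1, 1]
Sum of squared errors = 7
MSE = 7 / 4 = 1.75

1.75


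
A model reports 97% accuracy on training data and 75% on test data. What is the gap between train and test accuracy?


Gap = train_accuracy - test_accuracy
= 97 - 75
= 22%
This large gap strongly indicates overfitting.

22


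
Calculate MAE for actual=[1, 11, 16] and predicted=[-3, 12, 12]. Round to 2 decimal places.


Absolute errors: [4, 1, 4]
Sum of absolute errors = 9
MAE = 9 / 3 = 3.00

3.00


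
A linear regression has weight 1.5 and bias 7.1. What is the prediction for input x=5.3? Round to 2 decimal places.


y = 1.5 * 5.3 + (7.1)
= 7.95 + (7.1)
= 15.05

15.05


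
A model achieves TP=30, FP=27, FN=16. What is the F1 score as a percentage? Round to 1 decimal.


Precision = TP / (TP + FP) = 30 / 57 = 0.5263
Recall = TP / (TP + FN) = 30 / 46 = 0.6522
F1 = 2 * P * R / (P + R)
= 2 * 0.5263 * 0.6522 / (0.5263 + 0.6522)
= 0.6865 / 1.1785
= 0.5825
As percentage: 58.3%

58.3


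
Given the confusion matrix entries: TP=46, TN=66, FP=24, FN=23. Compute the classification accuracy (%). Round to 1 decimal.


Accuracy = (TP + TN) / (TP + TN + FP + FN) * 100
= (46 + 66) / (46 + 66 + 24 + 23)
= 112 / 159
= 0.7044
= 70.4%

70.4


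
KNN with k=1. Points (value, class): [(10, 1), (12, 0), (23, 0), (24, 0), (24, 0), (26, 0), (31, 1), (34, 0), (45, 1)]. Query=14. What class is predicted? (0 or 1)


Distances from query 14:
Point 12 (class 0): distance = 2
K=1 nearest neighbors: classes = [0]
Votes for class 1: 0 / 1
Majority vote => class 0

0


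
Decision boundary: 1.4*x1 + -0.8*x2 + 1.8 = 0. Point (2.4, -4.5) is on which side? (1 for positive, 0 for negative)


Compute 1.4 * 2.4 + -0.8 * -4.5 + 1.8
= 3.36 + 3.6 + 1.8
= 8.76
Since 8.76 >= 0, the point is on the positive side.

1


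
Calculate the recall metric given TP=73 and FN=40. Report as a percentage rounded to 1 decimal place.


Recall = TP / (TP + FN) * 100
= 73 / (73 + 40)
= 73 / 113
= 0.646
= 64.6%

64.6


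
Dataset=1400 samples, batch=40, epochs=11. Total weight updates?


Iterations per epoch = 1400 / 40 = 35
Total updates = iterations_per_epoch * epochs
= 35 * 11
= 385

385


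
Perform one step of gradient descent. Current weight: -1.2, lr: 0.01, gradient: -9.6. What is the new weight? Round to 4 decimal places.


w_new = w_old - lr * gradient
= -1.2 - 0.01 * -9.6
= -1.2 - (-0.096)
= -1.1040

-1.1040


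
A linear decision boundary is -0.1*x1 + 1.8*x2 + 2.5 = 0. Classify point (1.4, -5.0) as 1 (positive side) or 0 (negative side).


Compute -0.1 * 1.4 + 1.8 * -5.0 + 2.5
= -0.14 + -9.0 + 2.5
= -6.64
Since -6.64 < 0, the point is on the negative side.

0


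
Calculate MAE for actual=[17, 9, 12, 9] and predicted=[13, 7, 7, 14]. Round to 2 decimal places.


Absolute errors: [4, 2, 5, 5]
Sum of absolute errors = 16
MAE = 16 / 4 = 4.00

4.00


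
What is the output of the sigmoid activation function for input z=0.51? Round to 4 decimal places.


sigmoid(z) = 1 / (1 + exp(-z))
exp(-(0.51)) = exp(-0.51) = 0.6005
1 + 0.6005 = 1.6005
1 / 1.6005 = 0.6248

0.6248


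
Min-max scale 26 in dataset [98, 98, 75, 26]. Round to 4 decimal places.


Min = 26, Max = 98
Range = 98 - 26 = 72
Scaled = (x - min) / (max - min)
= (26 - 26) / 72
= 0 / 72
= 0.0000

0.0000


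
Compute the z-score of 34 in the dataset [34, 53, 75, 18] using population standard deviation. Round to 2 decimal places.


Mean = (34 + 53 + 75 + 18) / 4 = 45.0
Variance = sum((x_i - mean)^2) / n = 453.5
Std = sqrt(453.5) = 21.2955
Z = (x - mean) / std
= (34 - 45.0) / 21.2955
= -11.0 / 21.2955
= -0.52

-0.52


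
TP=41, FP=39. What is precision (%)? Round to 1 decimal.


Precision = TP / (TP + FP) * 100
= 41 / (41 + 39)
= 41 / 80
= 0.5125
= 51.3%

51.3


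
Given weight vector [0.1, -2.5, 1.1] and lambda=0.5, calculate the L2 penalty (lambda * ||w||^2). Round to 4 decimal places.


Squaring each weight:
0.1^2 = 0.01
(-2.5)^2 = 6.25
1.1^2 = 1.21
Sum of squares = 7.47
Penalty = 0.5 * 7.47 = 3.7350

3.7350


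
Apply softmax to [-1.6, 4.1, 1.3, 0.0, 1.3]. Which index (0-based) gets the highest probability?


Softmax is a monotonic transformation, so it preserves the argmax.
We need to find the index of the maximum logit.
Index 0: -1.6
Index 1: 4.1
Index 2: 1.3
Index 3: 0.0
Index 4: 1.3
Maximum logit = 4.1 at index 1

1


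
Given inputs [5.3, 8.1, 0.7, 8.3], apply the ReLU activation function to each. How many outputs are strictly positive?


ReLU(x) = max(0, x) for each element:
ReLU(5.3) = 5.3
ReLU(8.1) = 8.1
ReLU(0.7) = 0.7
ReLU(8.3) = 8.3
Active neurons (>0): 4

4


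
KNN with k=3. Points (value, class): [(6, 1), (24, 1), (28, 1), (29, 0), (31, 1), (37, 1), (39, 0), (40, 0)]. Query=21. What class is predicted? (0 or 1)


Distances from query 21:
Point 24 (class 1): distance = 3
Point 28 (class 1): distance = 7
Point 29 (class 0): distance = 8
K=3 nearest neighbors: classes = [1, 1, 0]
Votes for class 1: 2 / 3
Majority vote => class 1

1


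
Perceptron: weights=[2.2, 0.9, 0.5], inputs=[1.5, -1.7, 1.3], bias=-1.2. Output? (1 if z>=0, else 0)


z = w . x + b
= 2.2*1.5 + 0.9*-1.7 + 0.5*1.3 + -1.2
= 3.3 + -1.53 + 0.65 + -1.2
= 2.42 + -1.2
= 1.22
Since z = 1.22 >= 0, output = 1

1


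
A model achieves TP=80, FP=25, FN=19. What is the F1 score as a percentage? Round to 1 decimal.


Precision = TP / (TP + FP) = 80 / 105 = 0.7619
Recall = TP / (TP + FN) = 80 / 99 = 0.8081
F1 = 2 * P * R / (P + R)
= 2 * 0.7619 * 0.8081 / (0.7619 + 0.8081)
= 1.2314 / 1.57
= 0.7843
As percentage: 78.4%

78.4


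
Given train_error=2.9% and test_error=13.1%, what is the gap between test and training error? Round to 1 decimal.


Generalization gap = test_error - train_error
= 13.1 - 2.9
= 10.2%
A large gap suggests overfitting.

10.2


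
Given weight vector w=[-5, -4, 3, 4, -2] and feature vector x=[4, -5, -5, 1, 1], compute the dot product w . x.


Element-wise products:
-5 * 4 = -20
-4 * -5 = 20
3 * -5 = -15
4 * 1 = 4
-2 * 1 = -2
Sum = -20 + 20 + -15 + 4 + -2
= -13

-13


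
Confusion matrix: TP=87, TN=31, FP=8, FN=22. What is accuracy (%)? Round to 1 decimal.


Accuracy = (TP + TN) / (TP + TN + FP + FN) * 100
= (87 + 31) / (87 + 31 + 8 + 22)
= 118 / 148
= 0.7973
= 79.7%

79.7


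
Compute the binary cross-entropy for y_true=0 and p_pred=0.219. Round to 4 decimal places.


For y=0: Loss = -log(1-p)
= -log(1 - 0.219)
= -log(0.781)
= -(-0.2472)
= 0.2472

0.2472


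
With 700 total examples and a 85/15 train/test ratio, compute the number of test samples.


Train samples = 700 * 85% = 595
Test samples = 700 - 595
= 105

105


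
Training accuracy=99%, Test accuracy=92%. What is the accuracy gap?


Gap = train_accuracy - test_accuracy
= 99 - 92
= 7%
This moderate gap may indicate mild overfitting.

7


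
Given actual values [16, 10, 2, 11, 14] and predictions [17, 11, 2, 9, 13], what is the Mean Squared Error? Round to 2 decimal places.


Differences: [-1, -1, 0, 2, 1]
Squared errors: [1, 1, 0, 4, 1]
Sum of squared errors = 7
MSE = 7 / 5 = 1.40

1.40


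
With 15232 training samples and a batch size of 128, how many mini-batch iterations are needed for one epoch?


Iterations per epoch = dataset_size / batch_size
= 15232 / 128
= 119

119


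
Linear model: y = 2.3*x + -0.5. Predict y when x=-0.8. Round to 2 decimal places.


y = 2.3 * -0.8 + (-0.5)
= -1.84 + (-0.5)
= -2.34

-2.34


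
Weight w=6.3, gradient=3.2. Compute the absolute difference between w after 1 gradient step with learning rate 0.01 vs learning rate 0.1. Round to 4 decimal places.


With lr=0.01: w_new = 6.3 - 0.01 * 3.2 = 6.268
With lr=0.1: w_new = 6.3 - 0.1 * 3.2 = 5.98
Absolute difference = |6.268 - 5.98|
= 0.2880

0.2880


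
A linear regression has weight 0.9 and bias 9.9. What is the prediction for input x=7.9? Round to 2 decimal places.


y = 0.9 * 7.9 + (9.9)
= 7.11 + (9.9)
= 17.01

17.01


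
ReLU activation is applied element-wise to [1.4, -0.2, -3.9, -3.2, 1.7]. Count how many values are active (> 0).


ReLU(x) = max(0, x) for each element:
ReLU(1.4) = 1.4
ReLU(-0.2) = 0
ReLU(-3.9) = 0
ReLU(-3.2) = 0
ReLU(1.7) = 1.7
Active neurons (>0): 2

2


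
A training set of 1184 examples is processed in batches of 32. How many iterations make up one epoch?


Iterations per epoch = dataset_size / batch_size
= 1184 / 32
= 37

37


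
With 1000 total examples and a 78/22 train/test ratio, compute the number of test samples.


Train samples = 1000 * 78% = 780
Test samples = 1000 - 780
= 220

220


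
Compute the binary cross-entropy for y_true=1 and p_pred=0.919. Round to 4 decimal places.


For y=1: Loss = -log(p)
= -log(0.919)
= -(-0.0845)
= 0.0845

0.0845


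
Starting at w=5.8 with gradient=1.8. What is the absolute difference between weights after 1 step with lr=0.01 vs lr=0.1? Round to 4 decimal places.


With lr=0.01: w_new = 5.8 - 0.01 * 1.8 = 5.782
With lr=0.1: w_new = 5.8 - 0.1 * 1.8 = 5.62
Absolute difference = |5.782 - 5.62|
= 0.1620

0.1620


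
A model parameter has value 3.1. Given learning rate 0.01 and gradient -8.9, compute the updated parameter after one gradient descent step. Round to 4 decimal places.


w_new = w_old - lr * gradient
= 3.1 - 0.01 * -8.9
= 3.1 - (-0.089)
= 3.1890

3.1890


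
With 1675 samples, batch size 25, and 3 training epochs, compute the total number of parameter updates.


Iterations per epoch = 1675 / 25 = 67
Total updates = iterations_per_epoch * epochs
= 67 * 3
= 201

201


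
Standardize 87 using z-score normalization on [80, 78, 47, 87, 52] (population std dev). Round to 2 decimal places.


Mean = (80 + 78 + 47 + 87 + 52) / 5 = 68.8
Variance = sum((x_i - mean)^2) / n = 259.76
Std = sqrt(259.76) = 16.1171
Z = (x - mean) / std
= (87 - 68.8) / 16.1171
= 18.2 / 16.1171
= 1.13

1.13


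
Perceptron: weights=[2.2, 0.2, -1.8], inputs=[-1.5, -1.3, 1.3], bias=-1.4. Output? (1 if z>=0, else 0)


z = w . x + b
= 2.2*-1.5 + 0.2*-1.3 + -1.8*1.3 + -1.4
= -3.3 + -0.26 + -2.34 + -1.4
= -5.9 + -1.4
= -7.3
Since z = -7.3 < 0, output = 0

0


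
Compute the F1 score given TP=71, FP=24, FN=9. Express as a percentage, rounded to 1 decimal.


Precision = TP / (TP + FP) = 71 / 95 = 0.7474
Recall = TP / (TP + FN) = 71 / 80 = 0.8875
F1 = 2 * P * R / (P + R)
= 2 * 0.7474 * 0.8875 / (0.7474 + 0.8875)
= 1.3266 / 1.6349
= 0.8114
As percentage: 81.1%

81.1


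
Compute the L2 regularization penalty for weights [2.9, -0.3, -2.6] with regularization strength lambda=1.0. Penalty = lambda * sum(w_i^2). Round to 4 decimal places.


Squaring each weight:
2.9^2 = 8.41
(-0.3)^2 = 0.09
(-2.6)^2 = 6.76
Sum of squares = 15.26
Penalty = 1.0 * 15.26 = 15.2600

15.2600


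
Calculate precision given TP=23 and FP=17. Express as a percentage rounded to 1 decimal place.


Precision = TP / (TP + FP) * 100
= 23 / (23 + 17)
= 23 / 40
= 0.575
= 57.5%

57.5


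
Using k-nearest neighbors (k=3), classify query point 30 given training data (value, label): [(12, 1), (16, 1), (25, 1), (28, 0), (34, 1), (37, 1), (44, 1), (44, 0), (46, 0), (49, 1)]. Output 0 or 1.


Distances from query 30:
Point 28 (class 0): distance = 2
Point 34 (class 1): distance = 4
Point 25 (class 1): distance = 5
K=3 nearest neighbors: classes = [0, 1, 1]
Votes for class 1: 2 / 3
Majority vote => class 1

1


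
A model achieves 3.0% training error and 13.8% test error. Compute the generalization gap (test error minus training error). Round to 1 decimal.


Generalization gap = test_error - train_error
= 13.8 - 3.0
= 10.8%
A large gap suggests overfitting.

10.8


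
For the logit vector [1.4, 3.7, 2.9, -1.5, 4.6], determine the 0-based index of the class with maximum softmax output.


Softmax is a monotonic transformation, so it preserves the argmax.
We need to find the index of the maximum logit.
Index 0: 1.4
Index 1: 3.7
Index 2: 2.9
Index 3: -1.5
Index 4: 4.6
Maximum logit = 4.6 at index 4

4


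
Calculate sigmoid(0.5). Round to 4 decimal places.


sigmoid(z) = 1 / (1 + exp(-z))
exp(-(0.5)) = exp(-0.5) = 0.6065
1 + 0.6065 = 1.6065
1 / 1.6065 = 0.6225

0.6225


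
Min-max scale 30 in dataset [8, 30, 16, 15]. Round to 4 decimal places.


Min = 8, Max = 30
Range = 30 - 8 = 22
Scaled = (x - min) / (max - min)
= (30 - 8) / 22
= 22 / 22
= 1.0000

1.0000


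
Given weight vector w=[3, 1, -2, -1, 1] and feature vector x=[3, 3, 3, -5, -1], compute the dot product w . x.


Element-wise products:
3 * 3 = 9
1 * 3 = 3
-2 * 3 = -6
-1 * -5 = 5
1 * -1 = -1
Sum = 9 + 3 + -6 + 5 + -1
= 10

10


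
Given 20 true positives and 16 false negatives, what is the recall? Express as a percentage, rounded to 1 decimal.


Recall = TP / (TP + FN) * 100
= 20 / (20 + 16)
= 20 / 36
= 0.5556
= 55.6%

55.6


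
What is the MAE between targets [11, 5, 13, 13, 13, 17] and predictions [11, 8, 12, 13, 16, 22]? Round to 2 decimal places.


Absolute errors: [0, 3, 1, 0, 3, 5]
Sum of absolute errors = 12
MAE = 12 / 6 = 2.00

2.00


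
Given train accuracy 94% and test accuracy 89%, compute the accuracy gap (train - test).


Gap = train_accuracy - test_accuracy
= 94 - 89
= 5%
This moderate gap may indicate mild overfitting.

5


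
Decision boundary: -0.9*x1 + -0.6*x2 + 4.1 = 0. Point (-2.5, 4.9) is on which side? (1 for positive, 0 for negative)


Compute -0.9 * -2.5 + -0.6 * 4.9 + 4.1
= 2.25 + -2.94 + 4.1
= 3.41
Since 3.41 >= 0, the point is on the positive side.

1


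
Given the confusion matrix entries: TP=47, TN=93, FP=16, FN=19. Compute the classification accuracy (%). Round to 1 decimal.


Accuracy = (TP + TN) / (TP + TN + FP + FN) * 100
= (47 + 93) / (47 + 93 + 16 + 19)
= 140 / 175
= 0.8
= 80.0%

80.0


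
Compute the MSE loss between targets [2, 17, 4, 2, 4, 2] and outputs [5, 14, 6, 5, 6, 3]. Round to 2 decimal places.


Differences: [-3, 3, -2, -3, -2, -1]
Squared errors: [9, 9, 4, 9, 4, 1]
Sum of squared errors = 36
MSE = 36 / 6 = 6.00

6.00


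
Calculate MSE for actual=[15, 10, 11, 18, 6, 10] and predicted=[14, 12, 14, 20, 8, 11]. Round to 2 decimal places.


Differences: [1, -2, -3, -2, -2, -1]
Squared errors: [1, 4, 9, 4, 4, 1]
Sum of squared errors = 23
MSE = 23 / 6 = 3.83

3.83
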